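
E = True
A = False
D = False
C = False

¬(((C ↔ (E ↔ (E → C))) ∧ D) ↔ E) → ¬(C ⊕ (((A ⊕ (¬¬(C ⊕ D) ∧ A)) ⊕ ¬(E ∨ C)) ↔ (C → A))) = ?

True

E → C = True → False = False
E ↔ (E → C) = True ↔ False = False
C ↔ (E ↔ (E → C)) = False ↔ False = True
(C ↔ (E ↔ (E → C))) ∧ D = True ∧ False = False
((C ↔ (E ↔ (E → C))) ∧ D) ↔ E = False ↔ True = False
¬(((C ↔ (E ↔ (E → C))) ∧ D) ↔ E) = ¬False = True
C ⊕ D = False ⊕ False = False
¬(C ⊕ D) = ¬False = True
¬¬(C ⊕ D) = ¬True = False
¬¬(C ⊕ D) ∧ A = False ∧ False = False
A ⊕ (¬¬(C ⊕ D) ∧ A) = False ⊕ False = False
E ∨ C = True ∨ False = True
¬(E ∨ C) = ¬True = False
(A ⊕ (¬¬(C ⊕ D) ∧ A)) ⊕ ¬(E ∨ C) = False ⊕ False = False
C → A = False → False = True
((A ⊕ (¬¬(C ⊕ D) ∧ A)) ⊕ ¬(E ∨ C)) ↔ (C → A) = False ↔ True = False
C ⊕ (((A ⊕ (¬¬(C ⊕ D) ∧ A)) ⊕ ¬(E ∨ C)) ↔ (C → A)) = False ⊕ False = False
¬(C ⊕ (((A ⊕ (¬¬(C ⊕ D) ∧ A)) ⊕ ¬(E ∨ C)) ↔ (C → A))) = ¬False = True
¬(((C ↔ (E ↔ (E → C))) ∧ D) ↔ E) → ¬(C ⊕ (((A ⊕ (¬¬(C ⊕ D) ∧ A)) ⊕ ¬(E ∨ C)) ↔ (C → A))) = True → True = True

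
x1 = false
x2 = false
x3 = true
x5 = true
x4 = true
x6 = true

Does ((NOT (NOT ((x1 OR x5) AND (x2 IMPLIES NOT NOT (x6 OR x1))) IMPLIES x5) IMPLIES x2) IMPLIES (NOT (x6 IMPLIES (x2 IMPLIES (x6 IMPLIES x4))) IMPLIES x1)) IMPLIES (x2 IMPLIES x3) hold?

true

x1 OR x5 = false OR true = true
x6 OR x1 = true OR false = true
NOT (x6 OR x1) = NOT true = false
NOT NOT (x6 OR x1) = NOT false = true
x2 IMPLIES NOT NOT (x6 OR x1) = false IMPLIES true = true
(x1 OR x5) AND (x2 IMPLIES NOT NOT (x6 OR x1)) = true AND true = true
NOT ((x1 OR x5) AND (x2 IMPLIES NOT NOT (x6 OR x1))) = NOT true = false
NOT ((x1 OR x5) AND (x2 IMPLIES NOT NOT (x6 OR x1))) IMPLIES x5 = false IMPLIES true = true
NOT (NOT ((x1 OR x5) AND (x2 IMPLIES NOT NOT (x6 OR x1))) IMPLIES x5) = NOT true = false
NOT (NOT ((x1 OR x5) AND (x2 IMPLIES NOT NOT (x6 OR x1))) IMPLIES x5) IMPLIES x2 = false IMPLIES false = true
x6 IMPLIES x4 = true IMPLIES true = true
x2 IMPLIES (x6 IMPLIES x4) = false IMPLIES true = true
x6 IMPLIES (x2 IMPLIES (x6 IMPLIES x4)) = true IMPLIES true = true
NOT (x6 IMPLIES (x2 IMPLIES (x6 IMPLIES x4))) = NOT true = false
NOT (x6 IMPLIES (x2 IMPLIES (x6 IMPLIES x4))) IMPLIES x1 = false IMPLIES false = true
(NOT (NOT ((x1 OR x5) AND (x2 IMPLIES NOT NOT (x6 OR x1))) IMPLIES x5) IMPLIES x2) IMPLIES (NOT (x6 IMPLIES (x2 IMPLIES (x6 IMPLIES x4))) IMPLIES x1) = true IMPLIES true = true
x2 IMPLIES x3 = false IMPLIES true = true
((NOT (NOT ((x1 OR x5) AND (x2 IMPLIES NOT NOT (x6 OR x1))) IMPLIES x5) IMPLIES x2) IMPLIES (NOT (x6 IMPLIES (x2 IMPLIES (x6 IMPLIES x4))) IMPLIES x1)) IMPLIES (x2 IMPLIES x3) = true IMPLIES true = true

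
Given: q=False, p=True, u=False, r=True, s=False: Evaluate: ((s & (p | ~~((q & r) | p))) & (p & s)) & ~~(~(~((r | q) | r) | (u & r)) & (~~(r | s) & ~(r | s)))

Substituting q=False, p=True, u=False, r=True, s=False:
q & r = False & True = False
(q & r) | p = False | True = True
~((q & r) | p) = ~True = False
~~((q & r) | p) = ~False = True
p | ~~((q & r) | p) = True | True = True
s & (p | ~~((q & r) | p)) = False & True = False
p & s = True & False = False
(s & (p | ~~((q & r) | p))) & (p & s) = False & False = False
r | q = True | False = True
(r | q) | r = True | True = True
~((r | q) | r) = ~True = False
u & r = False & True = False
~((r | q) | r) | (u & r) = False | False = False
~(~((r | q) | r) | (u & r)) = ~False = True
r | s = True | False = True
~(r | s) = ~True = False
~~(r | s) = ~False = True
r | s = True | False = True
~(r | s) = ~True = False
~~(r | s) & ~(r | s) = True & False = False
~(~((r | q) | r) | (u & r)) & (~~(r | s) & ~(r | s)) = True & False = False
~(~(~((r | q) | r) | (u & r)) & (~~(r | s) & ~(r | s))) = ~False = True
~~(~(~((r | q) | r) | (u & r)) & (~~(r | s) & ~(r | s))) = ~True = False
((s & (p | ~~((q & r) | p))) & (p & s)) & ~~(~(~((r | q) | r) | (u & r)) & (~~(r | s) & ~(r | s))) = False & False = False

False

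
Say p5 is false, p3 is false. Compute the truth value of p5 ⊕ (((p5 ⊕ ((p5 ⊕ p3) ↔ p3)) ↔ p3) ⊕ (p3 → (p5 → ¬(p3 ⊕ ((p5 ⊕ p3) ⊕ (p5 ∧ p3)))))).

Substituting p5=False, p3=False:
p5 ⊕ p3 = False ⊕ False = False
(p5 ⊕ p3) ↔ p3 = False ↔ False = True
p5 ⊕ ((p5 ⊕ p3) ↔ p3) = False ⊕ True = True
(p5 ⊕ ((p5 ⊕ p3) ↔ p3)) ↔ p3 = True ↔ False = False
p5 ⊕ p3 = False ⊕ False = False
p5 ∧ p3 = False ∧ False = False
(p5 ⊕ p3) ⊕ (p5 ∧ p3) = False ⊕ False = False
p3 ⊕ ((p5 ⊕ p3) ⊕ (p5 ∧ p3)) = False ⊕ False = False
¬(p3 ⊕ ((p5 ⊕ p3) ⊕ (p5 ∧ p3))) = ¬False = True
p5 → ¬(p3 ⊕ ((p5 ⊕ p3) ⊕ (p5 ∧ p3))) = False → True = True
p3 → (p5 → ¬(p3 ⊕ ((p5 ⊕ p3) ⊕ (p5 ∧ p3)))) = False → True = True
((p5 ⊕ ((p5 ⊕ p3) ↔ p3)) ↔ p3) ⊕ (p3 → (p5 → ¬(p3 ⊕ ((p5 ⊕ p3) ⊕ (p5 ∧ p3))))) = False ⊕ True = True
p5 ⊕ (((p5 ⊕ ((p5 ⊕ p3) ↔ p3)) ↔ p3) ⊕ (p3 → (p5 → ¬(p3 ⊕ ((p5 ⊕ p3) ⊕ (p5 ∧ p3)))))) = False ⊕ True = True

True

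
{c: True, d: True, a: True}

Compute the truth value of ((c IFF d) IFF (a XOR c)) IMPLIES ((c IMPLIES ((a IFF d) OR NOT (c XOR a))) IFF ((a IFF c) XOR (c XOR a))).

True

Substituting c=True, d=True, a=True:
c IFF d = True IFF True = True
a XOR c = True XOR True = False
(c IFF d) IFF (a XOR c) = True IFF False = False
a IFF d = True IFF True = True
c XOR a = True XOR True = False
NOT (c XOR a) = NOT False = True
(a IFF d) OR NOT (c XOR a) = True OR True = True
c IMPLIES ((a IFF d) OR NOT (c XOR a)) = True IMPLIES True = True
a IFF c = True IFF True = True
c XOR a = True XOR True = False
(a IFF c) XOR (c XOR a) = True XOR False = True
(c IMPLIES ((a IFF d) OR NOT (c XOR a))) IFF ((a IFF c) XOR (c XOR a)) = True IFF True = True
((c IFF d) IFF (a XOR c)) IMPLIES ((c IMPLIES ((a IFF d) OR NOT (c XOR a))) IFF ((a IFF c) XOR (c XOR a))) = False IMPLIES True = True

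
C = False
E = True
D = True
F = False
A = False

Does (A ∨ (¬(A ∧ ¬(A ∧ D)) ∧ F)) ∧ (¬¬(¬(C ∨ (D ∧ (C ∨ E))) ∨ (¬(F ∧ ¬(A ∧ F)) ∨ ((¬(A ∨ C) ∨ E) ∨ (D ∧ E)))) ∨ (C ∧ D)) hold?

False

A ∧ D = False ∧ True = False
¬(A ∧ D) = ¬False = True
A ∧ ¬(A ∧ D) = False ∧ True = False
¬(A ∧ ¬(A ∧ D)) = ¬False = True
¬(A ∧ ¬(A ∧ D)) ∧ F = True ∧ False = False
A ∨ (¬(A ∧ ¬(A ∧ D)) ∧ F) = False ∨ False = False
C ∨ E = False ∨ True = True
D ∧ (C ∨ E) = True ∧ True = True
C ∨ (D ∧ (C ∨ E)) = False ∨ True = True
¬(C ∨ (D ∧ (C ∨ E))) = ¬True = False
A ∧ F = False ∧ False = False
¬(A ∧ F) = ¬False = True
F ∧ ¬(A ∧ F) = False ∧ True = False
¬(F ∧ ¬(A ∧ F)) = ¬False = True
A ∨ C = False ∨ False = False
¬(A ∨ C) = ¬False = True
¬(A ∨ C) ∨ E = True ∨ True = True
D ∧ E = True ∧ True = True
(¬(A ∨ C) ∨ E) ∨ (D ∧ E) = True ∨ True = True
¬(F ∧ ¬(A ∧ F)) ∨ ((¬(A ∨ C) ∨ E) ∨ (D ∧ E)) = True ∨ True = True
¬(C ∨ (D ∧ (C ∨ E))) ∨ (¬(F ∧ ¬(A ∧ F)) ∨ ((¬(A ∨ C) ∨ E) ∨ (D ∧ E))) = False ∨ True = True
¬(¬(C ∨ (D ∧ (C ∨ E))) ∨ (¬(F ∧ ¬(A ∧ F)) ∨ ((¬(A ∨ C) ∨ E) ∨ (D ∧ E)))) = ¬True = False
¬¬(¬(C ∨ (D ∧ (C ∨ E))) ∨ (¬(F ∧ ¬(A ∧ F)) ∨ ((¬(A ∨ C) ∨ E) ∨ (D ∧ E)))) = ¬False = True
C ∧ D = False ∧ True = False
¬¬(¬(C ∨ (D ∧ (C ∨ E))) ∨ (¬(F ∧ ¬(A ∧ F)) ∨ ((¬(A ∨ C) ∨ E) ∨ (D ∧ E)))) ∨ (C ∧ D) = True ∨ False = True
(A ∨ (¬(A ∧ ¬(A ∧ D)) ∧ F)) ∧ (¬¬(¬(C ∨ (D ∧ (C ∨ E))) ∨ (¬(F ∧ ¬(A ∧ F)) ∨ ((¬(A ∨ C) ∨ E) ∨ (D ∧ E)))) ∨ (C ∧ D)) = False ∧ True = False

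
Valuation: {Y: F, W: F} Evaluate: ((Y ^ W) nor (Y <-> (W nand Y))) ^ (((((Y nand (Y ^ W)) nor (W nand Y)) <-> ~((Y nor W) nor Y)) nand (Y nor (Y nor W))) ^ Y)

Y ^ W = F ^ F = F
W nand Y = F nand F = T
Y <-> (W nand Y) = F <-> T = F
(Y ^ W) nor (Y <-> (W nand Y)) = F nor F = T
Y ^ W = F ^ F = F
Y nand (Y ^ W) = F nand F = T
W nand Y = F nand F = T
(Y nand (Y ^ W)) nor (W nand Y) = T nor T = F
Y nor W = F nor F = T
(Y nor W) nor Y = T nor F = F
~((Y nor W) nor Y) = ~F = T
((Y nand (Y ^ W)) nor (W nand Y)) <-> ~((Y nor W) nor Y) = F <-> T = F
Y nor W = F nor F = T
Y nor (Y nor W) = F nor T = F
(((Y nand (Y ^ W)) nor (W nand Y)) <-> ~((Y nor W) nor Y)) nand (Y nor (Y nor W)) = F nand F = T
((((Y nand (Y ^ W)) nor (W nand Y)) <-> ~((Y nor W) nor Y)) nand (Y nor (Y nor W))) ^ Y = T ^ F = T
((Y ^ W) nor (Y <-> (W nand Y))) ^ (((((Y nand (Y ^ W)) nor (W nand Y)) <-> ~((Y nor W) nor Y)) nand (Y nor (Y nor W))) ^ Y) = T ^ T = F

F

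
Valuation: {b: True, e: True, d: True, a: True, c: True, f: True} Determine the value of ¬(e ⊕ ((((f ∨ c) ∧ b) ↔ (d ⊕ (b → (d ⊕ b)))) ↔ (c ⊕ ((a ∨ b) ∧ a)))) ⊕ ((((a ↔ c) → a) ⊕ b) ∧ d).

False

f ∨ c = True ∨ True = True
(f ∨ c) ∧ b = True ∧ True = True
d ⊕ b = True ⊕ True = False
b → (d ⊕ b) = True → False = False
d ⊕ (b → (d ⊕ b)) = True ⊕ False = True
((f ∨ c) ∧ b) ↔ (d ⊕ (b → (d ⊕ b))) = True ↔ True = True
a ∨ b = True ∨ True = True
(a ∨ b) ∧ a = True ∧ True = True
c ⊕ ((a ∨ b) ∧ a) = True ⊕ True = False
(((f ∨ c) ∧ b) ↔ (d ⊕ (b → (d ⊕ b)))) ↔ (c ⊕ ((a ∨ b) ∧ a)) = True ↔ False = False
e ⊕ ((((f ∨ c) ∧ b) ↔ (d ⊕ (b → (d ⊕ b)))) ↔ (c ⊕ ((a ∨ b) ∧ a))) = True ⊕ False = True
¬(e ⊕ ((((f ∨ c) ∧ b) ↔ (d ⊕ (b → (d ⊕ b)))) ↔ (c ⊕ ((a ∨ b) ∧ a)))) = ¬True = False
a ↔ c = True ↔ True = True
(a ↔ c) → a = True → True = True
((a ↔ c) → a) ⊕ b = True ⊕ True = False
(((a ↔ c) → a) ⊕ b) ∧ d = False ∧ True = False
¬(e ⊕ ((((f ∨ c) ∧ b) ↔ (d ⊕ (b → (d ⊕ b)))) ↔ (c ⊕ ((a ∨ b) ∧ a)))) ⊕ ((((a ↔ c) → a) ⊕ b) ∧ d) = False ⊕ False = False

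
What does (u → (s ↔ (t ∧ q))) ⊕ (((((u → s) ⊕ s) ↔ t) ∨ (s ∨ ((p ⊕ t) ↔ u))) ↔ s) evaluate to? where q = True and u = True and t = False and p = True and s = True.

Substituting q=True, u=True, t=False, p=True, s=True:
t ∧ q = False ∧ True = False
s ↔ (t ∧ q) = True ↔ False = False
u → (s ↔ (t ∧ q)) = True → False = False
u → s = True → True = True
(u → s) ⊕ s = True ⊕ True = False
((u → s) ⊕ s) ↔ t = False ↔ False = True
p ⊕ t = True ⊕ False = True
(p ⊕ t) ↔ u = True ↔ True = True
s ∨ ((p ⊕ t) ↔ u) = True ∨ True = True
(((u → s) ⊕ s) ↔ t) ∨ (s ∨ ((p ⊕ t) ↔ u)) = True ∨ True = True
((((u → s) ⊕ s) ↔ t) ∨ (s ∨ ((p ⊕ t) ↔ u))) ↔ s = True ↔ True = True
(u → (s ↔ (t ∧ q))) ⊕ (((((u → s) ⊕ s) ↔ t) ∨ (s ∨ ((p ⊕ t) ↔ u))) ↔ s) = False ⊕ True = True

True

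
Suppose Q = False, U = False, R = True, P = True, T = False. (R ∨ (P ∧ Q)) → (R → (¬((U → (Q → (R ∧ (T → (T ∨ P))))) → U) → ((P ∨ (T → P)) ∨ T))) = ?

True

P ∧ Q = True ∧ False = False
R ∨ (P ∧ Q) = True ∨ False = True
T ∨ P = False ∨ True = True
T → (T ∨ P) = False → True = True
R ∧ (T → (T ∨ P)) = True ∧ True = True
Q → (R ∧ (T → (T ∨ P))) = False → True = True
U → (Q → (R ∧ (T → (T ∨ P)))) = False → True = True
(U → (Q → (R ∧ (T → (T ∨ P))))) → U = True → False = False
¬((U → (Q → (R ∧ (T → (T ∨ P))))) → U) = ¬False = True
T → P = False → True = True
P ∨ (T → P) = True ∨ True = True
(P ∨ (T → P)) ∨ T = True ∨ False = True
¬((U → (Q → (R ∧ (T → (T ∨ P))))) → U) → ((P ∨ (T → P)) ∨ T) = True → True = True
R → (¬((U → (Q → (R ∧ (T → (T ∨ P))))) → U) → ((P ∨ (T → P)) ∨ T)) = True → True = True
(R ∨ (P ∧ Q)) → (R → (¬((U → (Q → (R ∧ (T → (T ∨ P))))) → U) → ((P ∨ (T → P)) ∨ T))) = True → True = True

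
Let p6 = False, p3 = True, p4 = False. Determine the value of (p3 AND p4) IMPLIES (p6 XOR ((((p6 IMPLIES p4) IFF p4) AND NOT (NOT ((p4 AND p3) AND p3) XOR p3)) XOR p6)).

True

p3 AND p4 = True AND False = False
p6 IMPLIES p4 = False IMPLIES False = True
(p6 IMPLIES p4) IFF p4 = True IFF False = False
p4 AND p3 = False AND True = False
(p4 AND p3) AND p3 = False AND True = False
NOT ((p4 AND p3) AND p3) = NOT False = True
NOT ((p4 AND p3) AND p3) XOR p3 = True XOR True = False
NOT (NOT ((p4 AND p3) AND p3) XOR p3) = NOT False = True
((p6 IMPLIES p4) IFF p4) AND NOT (NOT ((p4 AND p3) AND p3) XOR p3) = False AND True = False
(((p6 IMPLIES p4) IFF p4) AND NOT (NOT ((p4 AND p3) AND p3) XOR p3)) XOR p6 = False XOR False = False
p6 XOR ((((p6 IMPLIES p4) IFF p4) AND NOT (NOT ((p4 AND p3) AND p3) XOR p3)) XOR p6) = False XOR False = False
(p3 AND p4) IMPLIES (p6 XOR ((((p6 IMPLIES p4) IFF p4) AND NOT (NOT ((p4 AND p3) AND p3) XOR p3)) XOR p6)) = False IMPLIES False = True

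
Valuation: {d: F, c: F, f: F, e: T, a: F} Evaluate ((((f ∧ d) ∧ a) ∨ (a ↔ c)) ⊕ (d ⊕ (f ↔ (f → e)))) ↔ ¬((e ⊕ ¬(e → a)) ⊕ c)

T

f ∧ d = F ∧ F = F
(f ∧ d) ∧ a = F ∧ F = F
a ↔ c = F ↔ F = T
((f ∧ d) ∧ a) ∨ (a ↔ c) = F ∨ T = T
f → e = F → T = T
f ↔ (f → e) = F ↔ T = F
d ⊕ (f ↔ (f → e)) = F ⊕ F = F
(((f ∧ d) ∧ a) ∨ (a ↔ c)) ⊕ (d ⊕ (f ↔ (f → e))) = T ⊕ F = T
e → a = T → F = F
¬(e → a) = ¬F = T
e ⊕ ¬(e → a) = T ⊕ T = F
(e ⊕ ¬(e → a)) ⊕ c = F ⊕ F = F
¬((e ⊕ ¬(e → a)) ⊕ c) = ¬F = T
((((f ∧ d) ∧ a) ∨ (a ↔ c)) ⊕ (d ⊕ (f ↔ (f → e)))) ↔ ¬((e ⊕ ¬(e → a)) ⊕ c) = T ↔ T = T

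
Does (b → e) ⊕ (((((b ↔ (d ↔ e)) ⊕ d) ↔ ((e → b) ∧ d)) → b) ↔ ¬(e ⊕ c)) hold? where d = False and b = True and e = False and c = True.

False

Substituting d=False, b=True, e=False, c=True:
b → e = True → False = False
d ↔ e = False ↔ False = True
b ↔ (d ↔ e) = True ↔ True = True
(b ↔ (d ↔ e)) ⊕ d = True ⊕ False = True
e → b = False → True = True
(e → b) ∧ d = True ∧ False = False
((b ↔ (d ↔ e)) ⊕ d) ↔ ((e → b) ∧ d) = True ↔ False = False
(((b ↔ (d ↔ e)) ⊕ d) ↔ ((e → b) ∧ d)) → b = False → True = True
e ⊕ c = False ⊕ True = True
¬(e ⊕ c) = ¬True = False
((((b ↔ (d ↔ e)) ⊕ d) ↔ ((e → b) ∧ d)) → b) ↔ ¬(e ⊕ c) = True ↔ False = False
(b → e) ⊕ (((((b ↔ (d ↔ e)) ⊕ d) ↔ ((e → b) ∧ d)) → b) ↔ ¬(e ⊕ c)) = False ⊕ False = False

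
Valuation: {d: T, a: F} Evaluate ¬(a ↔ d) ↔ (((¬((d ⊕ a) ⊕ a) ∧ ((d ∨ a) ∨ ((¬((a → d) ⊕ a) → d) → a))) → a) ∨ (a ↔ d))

a ↔ d = F ↔ T = F
¬(a ↔ d) = ¬F = T
d ⊕ a = T ⊕ F = T
(d ⊕ a) ⊕ a = T ⊕ F = T
¬((d ⊕ a) ⊕ a) = ¬T = F
d ∨ a = T ∨ F = T
a → d = F → T = T
(a → d) ⊕ a = T ⊕ F = T
¬((a → d) ⊕ a) = ¬T = F
¬((a → d) ⊕ a) → d = F → T = T
(¬((a → d) ⊕ a) → d) → a = T → F = F
(d ∨ a) ∨ ((¬((a → d) ⊕ a) → d) → a) = T ∨ F = T
¬((d ⊕ a) ⊕ a) ∧ ((d ∨ a) ∨ ((¬((a → d) ⊕ a) → d) → a)) = F ∧ T = F
(¬((d ⊕ a) ⊕ a) ∧ ((d ∨ a) ∨ ((¬((a → d) ⊕ a) → d) → a))) → a = F → F = T
a ↔ d = F ↔ T = F
((¬((d ⊕ a) ⊕ a) ∧ ((d ∨ a) ∨ ((¬((a → d) ⊕ a) → d) → a))) → a) ∨ (a ↔ d) = T ∨ F = T
¬(a ↔ d) ↔ (((¬((d ⊕ a) ⊕ a) ∧ ((d ∨ a) ∨ ((¬((a → d) ⊕ a) → d) → a))) → a) ∨ (a ↔ d)) = T ↔ T = T

T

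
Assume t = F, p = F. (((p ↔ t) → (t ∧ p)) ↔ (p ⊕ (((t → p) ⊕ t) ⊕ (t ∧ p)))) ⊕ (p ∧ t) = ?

p ↔ t = F ↔ F = T
t ∧ p = F ∧ F = F
(p ↔ t) → (t ∧ p) = T → F = F
t → p = F → F = T
(t → p) ⊕ t = T ⊕ F = T
t ∧ p = F ∧ F = F
((t → p) ⊕ t) ⊕ (t ∧ p) = T ⊕ F = T
p ⊕ (((t → p) ⊕ t) ⊕ (t ∧ p)) = F ⊕ T = T
((p ↔ t) → (t ∧ p)) ↔ (p ⊕ (((t → p) ⊕ t) ⊕ (t ∧ p))) = F ↔ T = F
p ∧ t = F ∧ F = F
(((p ↔ t) → (t ∧ p)) ↔ (p ⊕ (((t → p) ⊕ t) ⊕ (t ∧ p)))) ⊕ (p ∧ t) = F ⊕ F = F

F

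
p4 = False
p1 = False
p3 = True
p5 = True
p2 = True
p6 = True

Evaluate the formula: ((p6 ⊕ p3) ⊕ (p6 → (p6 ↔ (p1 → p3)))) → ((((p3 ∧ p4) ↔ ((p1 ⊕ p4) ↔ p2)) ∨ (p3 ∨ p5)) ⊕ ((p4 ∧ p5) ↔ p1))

False

Substituting p4=False, p1=False, p3=True, p5=True, p2=True, p6=True:
p6 ⊕ p3 = True ⊕ True = False
p1 → p3 = False → True = True
p6 ↔ (p1 → p3) = True ↔ True = True
p6 → (p6 ↔ (p1 → p3)) = True → True = True
(p6 ⊕ p3) ⊕ (p6 → (p6 ↔ (p1 → p3))) = False ⊕ True = True
p3 ∧ p4 = True ∧ False = False
p1 ⊕ p4 = False ⊕ False = False
(p1 ⊕ p4) ↔ p2 = False ↔ True = False
(p3 ∧ p4) ↔ ((p1 ⊕ p4) ↔ p2) = False ↔ False = True
p3 ∨ p5 = True ∨ True = True
((p3 ∧ p4) ↔ ((p1 ⊕ p4) ↔ p2)) ∨ (p3 ∨ p5) = True ∨ True = True
p4 ∧ p5 = False ∧ True = False
(p4 ∧ p5) ↔ p1 = False ↔ False = True
(((p3 ∧ p4) ↔ ((p1 ⊕ p4) ↔ p2)) ∨ (p3 ∨ p5)) ⊕ ((p4 ∧ p5) ↔ p1) = True ⊕ True = False
((p6 ⊕ p3) ⊕ (p6 → (p6 ↔ (p1 → p3)))) → ((((p3 ∧ p4) ↔ ((p1 ⊕ p4) ↔ p2)) ∨ (p3 ∨ p5)) ⊕ ((p4 ∧ p5) ↔ p1)) = True → False = False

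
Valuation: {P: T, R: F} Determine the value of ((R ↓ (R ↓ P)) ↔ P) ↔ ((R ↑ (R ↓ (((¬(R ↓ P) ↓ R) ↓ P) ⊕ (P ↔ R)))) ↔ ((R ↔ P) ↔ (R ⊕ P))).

R ↓ P = F ↓ T = F
R ↓ (R ↓ P) = F ↓ F = T
(R ↓ (R ↓ P)) ↔ P = T ↔ T = T
R ↓ P = F ↓ T = F
¬(R ↓ P) = ¬F = T
¬(R ↓ P) ↓ R = T ↓ F = F
(¬(R ↓ P) ↓ R) ↓ P = F ↓ T = F
P ↔ R = T ↔ F = F
((¬(R ↓ P) ↓ R) ↓ P) ⊕ (P ↔ R) = F ⊕ F = F
R ↓ (((¬(R ↓ P) ↓ R) ↓ P) ⊕ (P ↔ R)) = F ↓ F = T
R ↑ (R ↓ (((¬(R ↓ P) ↓ R) ↓ P) ⊕ (P ↔ R))) = F ↑ T = T
R ↔ P = F ↔ T = F
R ⊕ P = F ⊕ T = T
(R ↔ P) ↔ (R ⊕ P) = F ↔ T = F
(R ↑ (R ↓ (((¬(R ↓ P) ↓ R) ↓ P) ⊕ (P ↔ R)))) ↔ ((R ↔ P) ↔ (R ⊕ P)) = T ↔ F = F
((R ↓ (R ↓ P)) ↔ P) ↔ ((R ↑ (R ↓ (((¬(R ↓ P) ↓ R) ↓ P) ⊕ (P ↔ R)))) ↔ ((R ↔ P) ↔ (R ⊕ P))) = T ↔ F = F

F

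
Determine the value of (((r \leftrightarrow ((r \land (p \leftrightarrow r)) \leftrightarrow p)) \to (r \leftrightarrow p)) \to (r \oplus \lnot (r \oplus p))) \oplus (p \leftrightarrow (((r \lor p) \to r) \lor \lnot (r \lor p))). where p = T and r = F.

T

Substituting p=T, r=F:
p \leftrightarrow r = T \leftrightarrow F = F
r \land (p \leftrightarrow r) = F \land F = F
(r \land (p \leftrightarrow r)) \leftrightarrow p = F \leftrightarrow T = F
r \leftrightarrow ((r \land (p \leftrightarrow r)) \leftrightarrow p) = F \leftrightarrow F = T
r \leftrightarrow p = F \leftrightarrow T = F
(r \leftrightarrow ((r \land (p \leftrightarrow r)) \leftrightarrow p)) \to (r \leftrightarrow p) = T \to F = F
r \oplus p = F \oplus T = T
\lnot (r \oplus p) = \lnot T = F
r \oplus \lnot (r \oplus p) = F \oplus F = F
((r \leftrightarrow ((r \land (p \leftrightarrow r)) \leftrightarrow p)) \to (r \leftrightarrow p)) \to (r \oplus \lnot (r \oplus p)) = F \to F = T
r \lor p = F \lor T = T
(r \lor p) \to r = T \to F = F
r \lor p = F \lor T = T
\lnot (r \lor p) = \lnot T = F
((r \lor p) \to r) \lor \lnot (r \lor p) = F \lor F = F
p \leftrightarrow (((r \lor p) \to r) \lor \lnot (r \lor p)) = T \leftrightarrow F = F
(((r \leftrightarrow ((r \land (p \leftrightarrow r)) \leftrightarrow p)) \to (r \leftrightarrow p)) \to (r \oplus \lnot (r \oplus p))) \oplus (p \leftrightarrow (((r \lor p) \to r) \lor \lnot (r \lor p))) = T \oplus F = T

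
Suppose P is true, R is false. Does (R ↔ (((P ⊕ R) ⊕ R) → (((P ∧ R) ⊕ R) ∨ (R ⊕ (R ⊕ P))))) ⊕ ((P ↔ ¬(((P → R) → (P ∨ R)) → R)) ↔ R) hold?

F

P ⊕ R = T ⊕ F = T
(P ⊕ R) ⊕ R = T ⊕ F = T
P ∧ R = T ∧ F = F
(P ∧ R) ⊕ R = F ⊕ F = F
R ⊕ P = F ⊕ T = T
R ⊕ (R ⊕ P) = F ⊕ T = T
((P ∧ R) ⊕ R) ∨ (R ⊕ (R ⊕ P)) = F ∨ T = T
((P ⊕ R) ⊕ R) → (((P ∧ R) ⊕ R) ∨ (R ⊕ (R ⊕ P))) = T → T = T
R ↔ (((P ⊕ R) ⊕ R) → (((P ∧ R) ⊕ R) ∨ (R ⊕ (R ⊕ P)))) = F ↔ T = F
P → R = T → F = F
P ∨ R = T ∨ F = T
(P → R) → (P ∨ R) = F → T = T
((P → R) → (P ∨ R)) → R = T → F = F
¬(((P → R) → (P ∨ R)) → R) = ¬F = T
P ↔ ¬(((P → R) → (P ∨ R)) → R) = T ↔ T = T
(P ↔ ¬(((P → R) → (P ∨ R)) → R)) ↔ R = T ↔ F = F
(R ↔ (((P ⊕ R) ⊕ R) → (((P ∧ R) ⊕ R) ∨ (R ⊕ (R ⊕ P))))) ⊕ ((P ↔ ¬(((P → R) → (P ∨ R)) → R)) ↔ R) = F ⊕ F = F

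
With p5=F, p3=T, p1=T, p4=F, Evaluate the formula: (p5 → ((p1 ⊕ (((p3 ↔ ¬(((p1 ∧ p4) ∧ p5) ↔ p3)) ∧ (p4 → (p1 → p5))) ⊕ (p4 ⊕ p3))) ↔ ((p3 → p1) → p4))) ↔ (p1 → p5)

Substituting p5=F, p3=T, p1=T, p4=F:
p1 ∧ p4 = T ∧ F = F
(p1 ∧ p4) ∧ p5 = F ∧ F = F
((p1 ∧ p4) ∧ p5) ↔ p3 = F ↔ T = F
¬(((p1 ∧ p4) ∧ p5) ↔ p3) = ¬F = T
p3 ↔ ¬(((p1 ∧ p4) ∧ p5) ↔ p3) = T ↔ T = T
p1 → p5 = T → F = F
p4 → (p1 → p5) = F → F = T
(p3 ↔ ¬(((p1 ∧ p4) ∧ p5) ↔ p3)) ∧ (p4 → (p1 → p5)) = T ∧ T = T
p4 ⊕ p3 = F ⊕ T = T
((p3 ↔ ¬(((p1 ∧ p4) ∧ p5) ↔ p3)) ∧ (p4 → (p1 → p5))) ⊕ (p4 ⊕ p3) = T ⊕ T = F
p1 ⊕ (((p3 ↔ ¬(((p1 ∧ p4) ∧ p5) ↔ p3)) ∧ (p4 → (p1 → p5))) ⊕ (p4 ⊕ p3)) = T ⊕ F = T
p3 → p1 = T → T = T
(p3 → p1) → p4 = T → F = F
(p1 ⊕ (((p3 ↔ ¬(((p1 ∧ p4) ∧ p5) ↔ p3)) ∧ (p4 → (p1 → p5))) ⊕ (p4 ⊕ p3))) ↔ ((p3 → p1) → p4) = T ↔ F = F
p5 → ((p1 ⊕ (((p3 ↔ ¬(((p1 ∧ p4) ∧ p5) ↔ p3)) ∧ (p4 → (p1 → p5))) ⊕ (p4 ⊕ p3))) ↔ ((p3 → p1) → p4)) = F → F = T
p1 → p5 = T → F = F
(p5 → ((p1 ⊕ (((p3 ↔ ¬(((p1 ∧ p4) ∧ p5) ↔ p3)) ∧ (p4 → (p1 → p5))) ⊕ (p4 ⊕ p3))) ↔ ((p3 → p1) → p4))) ↔ (p1 → p5) = T ↔ F = F

F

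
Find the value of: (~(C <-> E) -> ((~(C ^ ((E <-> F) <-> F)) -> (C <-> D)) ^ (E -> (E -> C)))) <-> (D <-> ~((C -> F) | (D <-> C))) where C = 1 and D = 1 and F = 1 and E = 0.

1

C <-> E = 1 <-> 0 = 0
~(C <-> E) = ~0 = 1
E <-> F = 0 <-> 1 = 0
(E <-> F) <-> F = 0 <-> 1 = 0
C ^ ((E <-> F) <-> F) = 1 ^ 0 = 1
~(C ^ ((E <-> F) <-> F)) = ~1 = 0
C <-> D = 1 <-> 1 = 1
~(C ^ ((E <-> F) <-> F)) -> (C <-> D) = 0 -> 1 = 1
E -> C = 0 -> 1 = 1
E -> (E -> C) = 0 -> 1 = 1
(~(C ^ ((E <-> F) <-> F)) -> (C <-> D)) ^ (E -> (E -> C)) = 1 ^ 1 = 0
~(C <-> E) -> ((~(C ^ ((E <-> F) <-> F)) -> (C <-> D)) ^ (E -> (E -> C))) = 1 -> 0 = 0
C -> F = 1 -> 1 = 1
D <-> C = 1 <-> 1 = 1
(C -> F) | (D <-> C) = 1 | 1 = 1
~((C -> F) | (D <-> C)) = ~1 = 0
D <-> ~((C -> F) | (D <-> C)) = 1 <-> 0 = 0
(~(C <-> E) -> ((~(C ^ ((E <-> F) <-> F)) -> (C <-> D)) ^ (E -> (E -> C)))) <-> (D <-> ~((C -> F) | (D <-> C))) = 0 <-> 0 = 1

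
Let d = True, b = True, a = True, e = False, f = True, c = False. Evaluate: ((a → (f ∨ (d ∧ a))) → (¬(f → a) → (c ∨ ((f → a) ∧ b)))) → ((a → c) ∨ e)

Substituting d=True, b=True, a=True, e=False, f=True, c=False:
d ∧ a = True ∧ True = True
f ∨ (d ∧ a) = True ∨ True = True
a → (f ∨ (d ∧ a)) = True → True = True
f → a = True → True = True
¬(f → a) = ¬True = False
f → a = True → True = True
(f → a) ∧ b = True ∧ True = True
c ∨ ((f → a) ∧ b) = False ∨ True = True
¬(f → a) → (c ∨ ((f → a) ∧ b)) = False → True = True
(a → (f ∨ (d ∧ a))) → (¬(f → a) → (c ∨ ((f → a) ∧ b))) = True → True = True
a → c = True → False = False
(a → c) ∨ e = False ∨ False = False
((a → (f ∨ (d ∧ a))) → (¬(f → a) → (c ∨ ((f → a) ∧ b)))) → ((a → c) ∨ e) = True → False = False

False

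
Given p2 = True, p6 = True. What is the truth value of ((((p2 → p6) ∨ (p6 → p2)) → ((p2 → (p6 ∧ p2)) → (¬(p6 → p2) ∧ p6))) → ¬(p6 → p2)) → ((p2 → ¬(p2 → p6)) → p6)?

Substituting p2=True, p6=True:
p2 → p6 = True → True = True
p6 → p2 = True → True = True
(p2 → p6) ∨ (p6 → p2) = True ∨ True = True
p6 ∧ p2 = True ∧ True = True
p2 → (p6 ∧ p2) = True → True = True
p6 → p2 = True → True = True
¬(p6 → p2) = ¬True = False
¬(p6 → p2) ∧ p6 = False ∧ True = False
(p2 → (p6 ∧ p2)) → (¬(p6 → p2) ∧ p6) = True → False = False
((p2 → p6) ∨ (p6 → p2)) → ((p2 → (p6 ∧ p2)) → (¬(p6 → p2) ∧ p6)) = True → False = False
p6 → p2 = True → True = True
¬(p6 → p2) = ¬True = False
(((p2 → p6) ∨ (p6 → p2)) → ((p2 → (p6 ∧ p2)) → (¬(p6 → p2) ∧ p6))) → ¬(p6 → p2) = False → False = True
p2 → p6 = True → True = True
¬(p2 → p6) = ¬True = False
p2 → ¬(p2 → p6) = True → False = False
(p2 → ¬(p2 → p6)) → p6 = False → True = True
((((p2 → p6) ∨ (p6 → p2)) → ((p2 → (p6 ∧ p2)) → (¬(p6 → p2) ∧ p6))) → ¬(p6 → p2)) → ((p2 → ¬(p2 → p6)) → p6) = True → True = True

True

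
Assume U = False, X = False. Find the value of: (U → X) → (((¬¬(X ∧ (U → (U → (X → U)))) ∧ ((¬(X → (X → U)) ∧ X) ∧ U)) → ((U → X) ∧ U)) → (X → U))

U → X = False → False = True
X → U = False → False = True
U → (X → U) = False → True = True
U → (U → (X → U)) = False → True = True
X ∧ (U → (U → (X → U))) = False ∧ True = False
¬(X ∧ (U → (U → (X → U)))) = ¬False = True
¬¬(X ∧ (U → (U → (X → U)))) = ¬True = False
X → U = False → False = True
X → (X → U) = False → True = True
¬(X → (X → U)) = ¬True = False
¬(X → (X → U)) ∧ X = False ∧ False = False
(¬(X → (X → U)) ∧ X) ∧ U = False ∧ False = False
¬¬(X ∧ (U → (U → (X → U)))) ∧ ((¬(X → (X → U)) ∧ X) ∧ U) = False ∧ False = False
U → X = False → False = True
(U → X) ∧ U = True ∧ False = False
(¬¬(X ∧ (U → (U → (X → U)))) ∧ ((¬(X → (X → U)) ∧ X) ∧ U)) → ((U → X) ∧ U) = False → False = True
X → U = False → False = True
((¬¬(X ∧ (U → (U → (X → U)))) ∧ ((¬(X → (X → U)) ∧ X) ∧ U)) → ((U → X) ∧ U)) → (X → U) = True → True = True
(U → X) → (((¬¬(X ∧ (U → (U → (X → U)))) ∧ ((¬(X → (X → U)) ∧ X) ∧ U)) → ((U → X) ∧ U)) → (X → U)) = True → True = True

True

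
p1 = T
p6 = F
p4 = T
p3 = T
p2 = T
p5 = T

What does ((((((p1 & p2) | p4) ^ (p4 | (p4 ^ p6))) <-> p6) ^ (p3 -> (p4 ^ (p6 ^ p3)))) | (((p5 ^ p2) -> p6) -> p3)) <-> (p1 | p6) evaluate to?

T

p1 & p2 = T & T = T
(p1 & p2) | p4 = T | T = T
p4 ^ p6 = T ^ F = T
p4 | (p4 ^ p6) = T | T = T
((p1 & p2) | p4) ^ (p4 | (p4 ^ p6)) = T ^ T = F
(((p1 & p2) | p4) ^ (p4 | (p4 ^ p6))) <-> p6 = F <-> F = T
p6 ^ p3 = F ^ T = T
p4 ^ (p6 ^ p3) = T ^ T = F
p3 -> (p4 ^ (p6 ^ p3)) = T -> F = F
((((p1 & p2) | p4) ^ (p4 | (p4 ^ p6))) <-> p6) ^ (p3 -> (p4 ^ (p6 ^ p3))) = T ^ F = T
p5 ^ p2 = T ^ T = F
(p5 ^ p2) -> p6 = F -> F = T
((p5 ^ p2) -> p6) -> p3 = T -> T = T
(((((p1 & p2) | p4) ^ (p4 | (p4 ^ p6))) <-> p6) ^ (p3 -> (p4 ^ (p6 ^ p3)))) | (((p5 ^ p2) -> p6) -> p3) = T | T = T
p1 | p6 = T | F = T
((((((p1 & p2) | p4) ^ (p4 | (p4 ^ p6))) <-> p6) ^ (p3 -> (p4 ^ (p6 ^ p3)))) | (((p5 ^ p2) -> p6) -> p3)) <-> (p1 | p6) = T <-> T = T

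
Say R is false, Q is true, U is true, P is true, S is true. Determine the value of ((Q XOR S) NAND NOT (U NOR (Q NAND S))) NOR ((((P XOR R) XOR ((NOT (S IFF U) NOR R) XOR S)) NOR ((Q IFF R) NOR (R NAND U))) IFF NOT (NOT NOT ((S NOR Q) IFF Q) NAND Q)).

false

Q XOR S = true XOR true = false
Q NAND S = true NAND true = false
U NOR (Q NAND S) = true NOR false = false
NOT (U NOR (Q NAND S)) = NOT false = true
(Q XOR S) NAND NOT (U NOR (Q NAND S)) = false NAND true = true
P XOR R = true XOR false = true
S IFF U = true IFF true = true
NOT (S IFF U) = NOT true = false
NOT (S IFF U) NOR R = false NOR false = true
(NOT (S IFF U) NOR R) XOR S = true XOR true = false
(P XOR R) XOR ((NOT (S IFF U) NOR R) XOR S) = true XOR false = true
Q IFF R = true IFF false = false
R NAND U = false NAND true = true
(Q IFF R) NOR (R NAND U) = false NOR true = false
((P XOR R) XOR ((NOT (S IFF U) NOR R) XOR S)) NOR ((Q IFF R) NOR (R NAND U)) = true NOR false = false
S NOR Q = true NOR true = false
(S NOR Q) IFF Q = false IFF true = false
NOT ((S NOR Q) IFF Q) = NOT false = true
NOT NOT ((S NOR Q) IFF Q) = NOT true = false
NOT NOT ((S NOR Q) IFF Q) NAND Q = false NAND true = true
NOT (NOT NOT ((S NOR Q) IFF Q) NAND Q) = NOT true = false
(((P XOR R) XOR ((NOT (S IFF U) NOR R) XOR S)) NOR ((Q IFF R) NOR (R NAND U))) IFF NOT (NOT NOT ((S NOR Q) IFF Q) NAND Q) = false IFF false = true
((Q XOR S) NAND NOT (U NOR (Q NAND S))) NOR ((((P XOR R) XOR ((NOT (S IFF U) NOR R) XOR S)) NOR ((Q IFF R) NOR (R NAND U))) IFF NOT (NOT NOT ((S NOR Q) IFF Q) NAND Q)) = true NOR true = false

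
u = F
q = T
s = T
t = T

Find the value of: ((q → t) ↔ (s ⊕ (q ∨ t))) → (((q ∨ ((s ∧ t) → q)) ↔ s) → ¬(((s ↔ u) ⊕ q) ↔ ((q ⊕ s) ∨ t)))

Substituting u=F, q=T, s=T, t=T:
q → t = T → T = T
q ∨ t = T ∨ T = T
s ⊕ (q ∨ t) = T ⊕ T = F
(q → t) ↔ (s ⊕ (q ∨ t)) = T ↔ F = F
s ∧ t = T ∧ T = T
(s ∧ t) → q = T → T = T
q ∨ ((s ∧ t) → q) = T ∨ T = T
(q ∨ ((s ∧ t) → q)) ↔ s = T ↔ T = T
s ↔ u = T ↔ F = F
(s ↔ u) ⊕ q = F ⊕ T = T
q ⊕ s = T ⊕ T = F
(q ⊕ s) ∨ t = F ∨ T = T
((s ↔ u) ⊕ q) ↔ ((q ⊕ s) ∨ t) = T ↔ T = T
¬(((s ↔ u) ⊕ q) ↔ ((q ⊕ s) ∨ t)) = ¬T = F
((q ∨ ((s ∧ t) → q)) ↔ s) → ¬(((s ↔ u) ⊕ q) ↔ ((q ⊕ s) ∨ t)) = T → F = F
((q → t) ↔ (s ⊕ (q ∨ t))) → (((q ∨ ((s ∧ t) → q)) ↔ s) → ¬(((s ↔ u) ⊕ q) ↔ ((q ⊕ s) ∨ t))) = F → F = T

T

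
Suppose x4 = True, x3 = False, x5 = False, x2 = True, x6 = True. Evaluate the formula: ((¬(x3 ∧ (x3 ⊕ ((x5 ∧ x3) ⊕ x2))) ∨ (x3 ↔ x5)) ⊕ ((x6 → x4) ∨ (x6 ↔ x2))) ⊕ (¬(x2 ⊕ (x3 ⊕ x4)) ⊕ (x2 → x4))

x5 ∧ x3 = False ∧ False = False
(x5 ∧ x3) ⊕ x2 = False ⊕ True = True
x3 ⊕ ((x5 ∧ x3) ⊕ x2) = False ⊕ True = True
x3 ∧ (x3 ⊕ ((x5 ∧ x3) ⊕ x2)) = False ∧ True = False
¬(x3 ∧ (x3 ⊕ ((x5 ∧ x3) ⊕ x2))) = ¬False = True
x3 ↔ x5 = False ↔ False = True
¬(x3 ∧ (x3 ⊕ ((x5 ∧ x3) ⊕ x2))) ∨ (x3 ↔ x5) = True ∨ True = True
x6 → x4 = True → True = True
x6 ↔ x2 = True ↔ True = True
(x6 → x4) ∨ (x6 ↔ x2) = True ∨ True = True
(¬(x3 ∧ (x3 ⊕ ((x5 ∧ x3) ⊕ x2))) ∨ (x3 ↔ x5)) ⊕ ((x6 → x4) ∨ (x6 ↔ x2)) = True ⊕ True = False
x3 ⊕ x4 = False ⊕ True = True
x2 ⊕ (x3 ⊕ x4) = True ⊕ True = False
¬(x2 ⊕ (x3 ⊕ x4)) = ¬False = True
x2 → x4 = True → True = True
¬(x2 ⊕ (x3 ⊕ x4)) ⊕ (x2 → x4) = True ⊕ True = False
((¬(x3 ∧ (x3 ⊕ ((x5 ∧ x3) ⊕ x2))) ∨ (x3 ↔ x5)) ⊕ ((x6 → x4) ∨ (x6 ↔ x2))) ⊕ (¬(x2 ⊕ (x3 ⊕ x4)) ⊕ (x2 → x4)) = False ⊕ False = False

False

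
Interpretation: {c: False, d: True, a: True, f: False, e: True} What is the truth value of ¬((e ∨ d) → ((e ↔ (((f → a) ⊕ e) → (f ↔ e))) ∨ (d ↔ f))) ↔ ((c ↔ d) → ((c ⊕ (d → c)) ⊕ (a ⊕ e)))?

e ∨ d = True ∨ True = True
f → a = False → True = True
(f → a) ⊕ e = True ⊕ True = False
f ↔ e = False ↔ True = False
((f → a) ⊕ e) → (f ↔ e) = False → False = True
e ↔ (((f → a) ⊕ e) → (f ↔ e)) = True ↔ True = True
d ↔ f = True ↔ False = False
(e ↔ (((f → a) ⊕ e) → (f ↔ e))) ∨ (d ↔ f) = True ∨ False = True
(e ∨ d) → ((e ↔ (((f → a) ⊕ e) → (f ↔ e))) ∨ (d ↔ f)) = True → True = True
¬((e ∨ d) → ((e ↔ (((f → a) ⊕ e) → (f ↔ e))) ∨ (d ↔ f))) = ¬True = False
c ↔ d = False ↔ True = False
d → c = True → False = False
c ⊕ (d → c) = False ⊕ False = False
a ⊕ e = True ⊕ True = False
(c ⊕ (d → c)) ⊕ (a ⊕ e) = False ⊕ False = False
(c ↔ d) → ((c ⊕ (d → c)) ⊕ (a ⊕ e)) = False → False = True
¬((e ∨ d) → ((e ↔ (((f → a) ⊕ e) → (f ↔ e))) ∨ (d ↔ f))) ↔ ((c ↔ d) → ((c ⊕ (d → c)) ⊕ (a ⊕ e))) = False ↔ True = False

False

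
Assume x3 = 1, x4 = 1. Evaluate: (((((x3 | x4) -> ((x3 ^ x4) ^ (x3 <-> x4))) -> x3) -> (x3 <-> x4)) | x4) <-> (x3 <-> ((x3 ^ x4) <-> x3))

x3 | x4 = 1 | 1 = 1
x3 ^ x4 = 1 ^ 1 = 0
x3 <-> x4 = 1 <-> 1 = 1
(x3 ^ x4) ^ (x3 <-> x4) = 0 ^ 1 = 1
(x3 | x4) -> ((x3 ^ x4) ^ (x3 <-> x4)) = 1 -> 1 = 1
((x3 | x4) -> ((x3 ^ x4) ^ (x3 <-> x4))) -> x3 = 1 -> 1 = 1
x3 <-> x4 = 1 <-> 1 = 1
(((x3 | x4) -> ((x3 ^ x4) ^ (x3 <-> x4))) -> x3) -> (x3 <-> x4) = 1 -> 1 = 1
((((x3 | x4) -> ((x3 ^ x4) ^ (x3 <-> x4))) -> x3) -> (x3 <-> x4)) | x4 = 1 | 1 = 1
x3 ^ x4 = 1 ^ 1 = 0
(x3 ^ x4) <-> x3 = 0 <-> 1 = 0
x3 <-> ((x3 ^ x4) <-> x3) = 1 <-> 0 = 0
(((((x3 | x4) -> ((x3 ^ x4) ^ (x3 <-> x4))) -> x3) -> (x3 <-> x4)) | x4) <-> (x3 <-> ((x3 ^ x4) <-> x3)) = 1 <-> 0 = 0

0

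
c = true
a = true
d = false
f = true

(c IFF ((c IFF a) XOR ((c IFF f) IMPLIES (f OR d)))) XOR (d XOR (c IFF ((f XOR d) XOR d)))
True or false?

c IFF a = true IFF true = true
c IFF f = true IFF true = true
f OR d = true OR false = true
(c IFF f) IMPLIES (f OR d) = true IMPLIES true = true
(c IFF a) XOR ((c IFF f) IMPLIES (f OR d)) = true XOR true = false
c IFF ((c IFF a) XOR ((c IFF f) IMPLIES (f OR d))) = true IFF false = false
f XOR d = true XOR false = true
(f XOR d) XOR d = true XOR false = true
c IFF ((f XOR d) XOR d) = true IFF true = true
d XOR (c IFF ((f XOR d) XOR d)) = false XOR true = true
(c IFF ((c IFF a) XOR ((c IFF f) IMPLIES (f OR d)))) XOR (d XOR (c IFF ((f XOR d) XOR d))) = false XOR true = true

true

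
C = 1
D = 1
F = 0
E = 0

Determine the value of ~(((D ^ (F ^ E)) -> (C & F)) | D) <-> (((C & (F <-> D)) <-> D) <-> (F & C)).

0

F ^ E = 0 ^ 0 = 0
D ^ (F ^ E) = 1 ^ 0 = 1
C & F = 1 & 0 = 0
(D ^ (F ^ E)) -> (C & F) = 1 -> 0 = 0
((D ^ (F ^ E)) -> (C & F)) | D = 0 | 1 = 1
~(((D ^ (F ^ E)) -> (C & F)) | D) = ~1 = 0
F <-> D = 0 <-> 1 = 0
C & (F <-> D) = 1 & 0 = 0
(C & (F <-> D)) <-> D = 0 <-> 1 = 0
F & C = 0 & 1 = 0
((C & (F <-> D)) <-> D) <-> (F & C) = 0 <-> 0 = 1
~(((D ^ (F ^ E)) -> (C & F)) | D) <-> (((C & (F <-> D)) <-> D) <-> (F & C)) = 0 <-> 1 = 0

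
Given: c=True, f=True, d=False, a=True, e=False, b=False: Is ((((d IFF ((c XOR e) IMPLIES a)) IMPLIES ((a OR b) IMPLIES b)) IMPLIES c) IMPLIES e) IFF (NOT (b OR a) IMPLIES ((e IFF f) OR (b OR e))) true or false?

False

Substituting c=True, f=True, d=False, a=True, e=False, b=False:
c XOR e = True XOR False = True
(c XOR e) IMPLIES a = True IMPLIES True = True
d IFF ((c XOR e) IMPLIES a) = False IFF True = False
a OR b = True OR False = True
(a OR b) IMPLIES b = True IMPLIES False = False
(d IFF ((c XOR e) IMPLIES a)) IMPLIES ((a OR b) IMPLIES b) = False IMPLIES False = True
((d IFF ((c XOR e) IMPLIES a)) IMPLIES ((a OR b) IMPLIES b)) IMPLIES c = True IMPLIES True = True
(((d IFF ((c XOR e) IMPLIES a)) IMPLIES ((a OR b) IMPLIES b)) IMPLIES c) IMPLIES e = True IMPLIES False = False
b OR a = False OR True = True
NOT (b OR a) = NOT True = False
e IFF f = False IFF True = False
b OR e = False OR False = False
(e IFF f) OR (b OR e) = False OR False = False
NOT (b OR a) IMPLIES ((e IFF f) OR (b OR e)) = False IMPLIES False = True
((((d IFF ((c XOR e) IMPLIES a)) IMPLIES ((a OR b) IMPLIES b)) IMPLIES c) IMPLIES e) IFF (NOT (b OR a) IMPLIES ((e IFF f) OR (b OR e))) = False IFF True = False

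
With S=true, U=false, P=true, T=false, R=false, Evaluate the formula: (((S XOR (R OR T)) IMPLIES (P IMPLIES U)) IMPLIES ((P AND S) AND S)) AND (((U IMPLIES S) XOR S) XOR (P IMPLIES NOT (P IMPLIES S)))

R OR T = false OR false = false
S XOR (R OR T) = true XOR false = true
P IMPLIES U = true IMPLIES false = false
(S XOR (R OR T)) IMPLIES (P IMPLIES U) = true IMPLIES false = false
P AND S = true AND true = true
(P AND S) AND S = true AND true = true
((S XOR (R OR T)) IMPLIES (P IMPLIES U)) IMPLIES ((P AND S) AND S) = false IMPLIES true = true
U IMPLIES S = false IMPLIES true = true
(U IMPLIES S) XOR S = true XOR true = false
P IMPLIES S = true IMPLIES true = true
NOT (P IMPLIES S) = NOT true = false
P IMPLIES NOT (P IMPLIES S) = true IMPLIES false = false
((U IMPLIES S) XOR S) XOR (P IMPLIES NOT (P IMPLIES S)) = false XOR false = false
(((S XOR (R OR T)) IMPLIES (P IMPLIES U)) IMPLIES ((P AND S) AND S)) AND (((U IMPLIES S) XOR S) XOR (P IMPLIES NOT (P IMPLIES S))) = true AND false = false

false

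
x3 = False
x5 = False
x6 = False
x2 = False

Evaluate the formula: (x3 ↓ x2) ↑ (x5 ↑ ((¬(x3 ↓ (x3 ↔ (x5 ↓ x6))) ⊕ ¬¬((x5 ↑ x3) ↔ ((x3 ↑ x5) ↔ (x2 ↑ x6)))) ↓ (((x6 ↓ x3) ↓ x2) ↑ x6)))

False

Substituting x3=False, x5=False, x6=False, x2=False:
x3 ↓ x2 = False ↓ False = True
x5 ↓ x6 = False ↓ False = True
x3 ↔ (x5 ↓ x6) = False ↔ True = False
x3 ↓ (x3 ↔ (x5 ↓ x6)) = False ↓ False = True
¬(x3 ↓ (x3 ↔ (x5 ↓ x6))) = ¬True = False
x5 ↑ x3 = False ↑ False = True
x3 ↑ x5 = False ↑ False = True
x2 ↑ x6 = False ↑ False = True
(x3 ↑ x5) ↔ (x2 ↑ x6) = True ↔ True = True
(x5 ↑ x3) ↔ ((x3 ↑ x5) ↔ (x2 ↑ x6)) = True ↔ True = True
¬((x5 ↑ x3) ↔ ((x3 ↑ x5) ↔ (x2 ↑ x6))) = ¬True = False
¬¬((x5 ↑ x3) ↔ ((x3 ↑ x5) ↔ (x2 ↑ x6))) = ¬False = True
¬(x3 ↓ (x3 ↔ (x5 ↓ x6))) ⊕ ¬¬((x5 ↑ x3) ↔ ((x3 ↑ x5) ↔ (x2 ↑ x6))) = False ⊕ True = True
x6 ↓ x3 = False ↓ False = True
(x6 ↓ x3) ↓ x2 = True ↓ False = False
((x6 ↓ x3) ↓ x2) ↑ x6 = False ↑ False = True
(¬(x3 ↓ (x3 ↔ (x5 ↓ x6))) ⊕ ¬¬((x5 ↑ x3) ↔ ((x3 ↑ x5) ↔ (x2 ↑ x6)))) ↓ (((x6 ↓ x3) ↓ x2) ↑ x6) = True ↓ True = False
x5 ↑ ((¬(x3 ↓ (x3 ↔ (x5 ↓ x6))) ⊕ ¬¬((x5 ↑ x3) ↔ ((x3 ↑ x5) ↔ (x2 ↑ x6)))) ↓ (((x6 ↓ x3) ↓ x2) ↑ x6)) = False ↑ False = True
(x3 ↓ x2) ↑ (x5 ↑ ((¬(x3 ↓ (x3 ↔ (x5 ↓ x6))) ⊕ ¬¬((x5 ↑ x3) ↔ ((x3 ↑ x5) ↔ (x2 ↑ x6)))) ↓ (((x6 ↓ x3) ↓ x2) ↑ x6))) = True ↑ True = False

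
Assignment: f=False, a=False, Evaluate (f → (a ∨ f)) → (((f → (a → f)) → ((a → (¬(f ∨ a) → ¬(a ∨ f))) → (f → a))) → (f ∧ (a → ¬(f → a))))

a ∨ f = False ∨ False = False
f → (a ∨ f) = False → False = True
a → f = False → False = True
f → (a → f) = False → True = True
f ∨ a = False ∨ False = False
¬(f ∨ a) = ¬False = True
a ∨ f = False ∨ False = False
¬(a ∨ f) = ¬False = True
¬(f ∨ a) → ¬(a ∨ f) = True → True = True
a → (¬(f ∨ a) → ¬(a ∨ f)) = False → True = True
f → a = False → False = True
(a → (¬(f ∨ a) → ¬(a ∨ f))) → (f → a) = True → True = True
(f → (a → f)) → ((a → (¬(f ∨ a) → ¬(a ∨ f))) → (f → a)) = True → True = True
f → a = False → False = True
¬(f → a) = ¬True = False
a → ¬(f → a) = False → False = True
f ∧ (a → ¬(f → a)) = False ∧ True = False
((f → (a → f)) → ((a → (¬(f ∨ a) → ¬(a ∨ f))) → (f → a))) → (f ∧ (a → ¬(f → a))) = True → False = False
(f → (a ∨ f)) → (((f → (a → f)) → ((a → (¬(f ∨ a) → ¬(a ∨ f))) → (f → a))) → (f ∧ (a → ¬(f → a)))) = True → False = False

False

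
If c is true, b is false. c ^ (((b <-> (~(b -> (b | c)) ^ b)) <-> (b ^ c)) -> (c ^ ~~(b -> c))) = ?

b | c = F | T = T
b -> (b | c) = F -> T = T
~(b -> (b | c)) = ~T = F
~(b -> (b | c)) ^ b = F ^ F = F
b <-> (~(b -> (b | c)) ^ b) = F <-> F = T
b ^ c = F ^ T = T
(b <-> (~(b -> (b | c)) ^ b)) <-> (b ^ c) = T <-> T = T
b -> c = F -> T = T
~(b -> c) = ~T = F
~~(b -> c) = ~F = T
c ^ ~~(b -> c) = T ^ T = F
((b <-> (~(b -> (b | c)) ^ b)) <-> (b ^ c)) -> (c ^ ~~(b -> c)) = T -> F = F
c ^ (((b <-> (~(b -> (b | c)) ^ b)) <-> (b ^ c)) -> (c ^ ~~(b -> c))) = T ^ F = T

T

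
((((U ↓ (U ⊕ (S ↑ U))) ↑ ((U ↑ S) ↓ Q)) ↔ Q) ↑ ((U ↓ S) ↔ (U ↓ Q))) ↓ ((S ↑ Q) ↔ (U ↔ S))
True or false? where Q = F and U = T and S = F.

F

S ↑ U = F ↑ T = T
U ⊕ (S ↑ U) = T ⊕ T = F
U ↓ (U ⊕ (S ↑ U)) = T ↓ F = F
U ↑ S = T ↑ F = T
(U ↑ S) ↓ Q = T ↓ F = F
(U ↓ (U ⊕ (S ↑ U))) ↑ ((U ↑ S) ↓ Q) = F ↑ F = T
((U ↓ (U ⊕ (S ↑ U))) ↑ ((U ↑ S) ↓ Q)) ↔ Q = T ↔ F = F
U ↓ S = T ↓ F = F
U ↓ Q = T ↓ F = F
(U ↓ S) ↔ (U ↓ Q) = F ↔ F = T
(((U ↓ (U ⊕ (S ↑ U))) ↑ ((U ↑ S) ↓ Q)) ↔ Q) ↑ ((U ↓ S) ↔ (U ↓ Q)) = F ↑ T = T
S ↑ Q = F ↑ F = T
U ↔ S = T ↔ F = F
(S ↑ Q) ↔ (U ↔ S) = T ↔ F = F
((((U ↓ (U ⊕ (S ↑ U))) ↑ ((U ↑ S) ↓ Q)) ↔ Q) ↑ ((U ↓ S) ↔ (U ↓ Q))) ↓ ((S ↑ Q) ↔ (U ↔ S)) = T ↓ F = F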